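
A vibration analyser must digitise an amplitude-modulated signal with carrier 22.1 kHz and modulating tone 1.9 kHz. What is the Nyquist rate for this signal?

AM sidebands sit at fc ± fm = 20.2 kHz and 24 kHz.
Highest-frequency component: 24 kHz.
Nyquist rate = 2 × 24 kHz = 48 kHz.

48 kHz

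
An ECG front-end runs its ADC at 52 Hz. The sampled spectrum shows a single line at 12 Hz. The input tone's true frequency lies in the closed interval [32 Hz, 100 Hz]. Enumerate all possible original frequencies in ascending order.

40 Hz, 64 Hz, 92 Hz

Frequencies that alias to 12 Hz are k·fs ± 12 Hz for integer k ≥ 0.
k=0: 12 Hz.
k=1: 40 Hz, 64 Hz.
k=2: 92 Hz, 116 Hz.
k=3: 144 Hz, 168 Hz.
Within [32 Hz, 100 Hz]: 40 Hz, 64 Hz, 92 Hz.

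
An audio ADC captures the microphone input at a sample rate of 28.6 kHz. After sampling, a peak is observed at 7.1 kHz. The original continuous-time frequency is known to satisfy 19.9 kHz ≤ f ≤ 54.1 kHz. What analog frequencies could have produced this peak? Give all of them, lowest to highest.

21.5 kHz, 35.7 kHz, 50.1 kHz

Frequencies that alias to 7.1 kHz are k·fs ± 7.1 kHz for integer k ≥ 0.
k=0: 7.1 kHz.
k=1: 21.5 kHz, 35.7 kHz.
k=2: 50.1 kHz, 64.3 kHz.
k=3: 78.7 kHz, 92.9 kHz.
Within [19.9 kHz, 54.1 kHz]: 21.5 kHz, 35.7 kHz, 50.1 kHz.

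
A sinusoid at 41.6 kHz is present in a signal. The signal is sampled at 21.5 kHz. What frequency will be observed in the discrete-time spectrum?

41.6 kHz mod fs = 20.1 kHz.
20.1 kHz > fs/2 = 10.75 kHz, folds to fs − 20.1 kHz = 1.4 kHz.

1.4 kHz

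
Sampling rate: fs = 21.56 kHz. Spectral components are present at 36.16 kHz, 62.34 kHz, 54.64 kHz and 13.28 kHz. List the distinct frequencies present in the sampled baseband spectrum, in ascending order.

2.34 kHz, 6.96 kHz, 8.28 kHz, 10.04 kHz

fs/2 = 10.78 kHz.
36.16 kHz mod fs = 14.6 kHz.
14.6 kHz > fs/2 = 10.78 kHz, folds to fs − 14.6 kHz = 6.96 kHz.
62.34 kHz mod fs = 19.22 kHz.
19.22 kHz > fs/2 = 10.78 kHz, folds to fs − 19.22 kHz = 2.34 kHz.
54.64 kHz mod fs = 11.52 kHz.
11.52 kHz > fs/2 = 10.78 kHz, folds to fs − 11.52 kHz = 10.04 kHz.
13.28 kHz > fs/2 = 10.78 kHz, folds to fs − 13.28 kHz = 8.28 kHz.
Distinct values: {2.34 kHz, 6.96 kHz, 8.28 kHz, 10.04 kHz}.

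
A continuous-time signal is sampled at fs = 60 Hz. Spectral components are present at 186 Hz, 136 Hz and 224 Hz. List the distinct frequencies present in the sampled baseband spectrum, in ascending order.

6 Hz, 16 Hz

fs/2 = 30 Hz.
186 Hz mod fs = 6 Hz.
6 Hz ≤ fs/2 = 30 Hz, appears at 6 Hz.
136 Hz mod fs = 16 Hz.
16 Hz ≤ fs/2 = 30 Hz, appears at 16 Hz.
224 Hz mod fs = 44 Hz.
44 Hz > fs/2 = 30 Hz, folds to fs − 44 Hz = 16 Hz.
Distinct values: {6 Hz, 16 Hz}.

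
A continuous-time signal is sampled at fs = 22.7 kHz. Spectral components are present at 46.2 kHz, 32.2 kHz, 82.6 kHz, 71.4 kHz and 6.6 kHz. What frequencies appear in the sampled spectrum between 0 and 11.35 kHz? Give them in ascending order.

fs/2 = 11.35 kHz.
46.2 kHz mod fs = 0.8 kHz.
0.8 kHz ≤ fs/2 = 11.35 kHz, appears at 0.8 kHz.
32.2 kHz mod fs = 9.5 kHz.
9.5 kHz ≤ fs/2 = 11.35 kHz, appears at 9.5 kHz.
82.6 kHz mod fs = 14.5 kHz.
14.5 kHz > fs/2 = 11.35 kHz, folds to fs − 14.5 kHz = 8.2 kHz.
71.4 kHz mod fs = 3.3 kHz.
3.3 kHz ≤ fs/2 = 11.35 kHz, appears at 3.3 kHz.
6.6 kHz ≤ fs/2 = 11.35 kHz, passes unchanged.
Distinct values: {0.8 kHz, 3.3 kHz, 6.6 kHz, 8.2 kHz, 9.5 kHz}.

0.8 kHz, 3.3 kHz, 6.6 kHz, 8.2 kHz, 9.5 kHz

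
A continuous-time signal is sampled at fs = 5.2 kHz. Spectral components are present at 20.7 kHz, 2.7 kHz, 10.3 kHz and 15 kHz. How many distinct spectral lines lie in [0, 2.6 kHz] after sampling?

fs/2 = 2.6 kHz.
20.7 kHz mod fs = 5.1 kHz.
5.1 kHz > fs/2 = 2.6 kHz, folds to fs − 5.1 kHz = 0.1 kHz.
2.7 kHz > fs/2 = 2.6 kHz, folds to fs − 2.7 kHz = 2.5 kHz.
10.3 kHz mod fs = 5.1 kHz.
5.1 kHz > fs/2 = 2.6 kHz, folds to fs − 5.1 kHz = 0.1 kHz.
15 kHz mod fs = 4.6 kHz.
4.6 kHz > fs/2 = 2.6 kHz, folds to fs − 4.6 kHz = 0.6 kHz.
Distinct values: {0.1 kHz, 0.6 kHz, 2.5 kHz} → 3.

3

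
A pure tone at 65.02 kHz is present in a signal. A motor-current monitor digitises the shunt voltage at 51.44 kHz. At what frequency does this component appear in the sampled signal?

13.58 kHz

65.02 kHz mod fs = 13.58 kHz.
13.58 kHz ≤ fs/2 = 25.72 kHz, appears at 13.58 kHz.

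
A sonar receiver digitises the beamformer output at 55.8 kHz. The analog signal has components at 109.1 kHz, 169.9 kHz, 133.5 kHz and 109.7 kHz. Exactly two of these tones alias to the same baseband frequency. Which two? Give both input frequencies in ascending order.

fs/2 = 27.9 kHz.
109.1 kHz mod fs = 53.3 kHz.
53.3 kHz > fs/2 = 27.9 kHz, folds to fs − 53.3 kHz = 2.5 kHz.
169.9 kHz mod fs = 2.5 kHz.
2.5 kHz ≤ fs/2 = 27.9 kHz, appears at 2.5 kHz.
133.5 kHz mod fs = 21.9 kHz.
21.9 kHz ≤ fs/2 = 27.9 kHz, appears at 21.9 kHz.
109.7 kHz mod fs = 53.9 kHz.
53.9 kHz > fs/2 = 27.9 kHz, folds to fs − 53.9 kHz = 1.9 kHz.
109.1 kHz and 169.9 kHz both map to 2.5 kHz.

109.1 kHz, 169.9 kHz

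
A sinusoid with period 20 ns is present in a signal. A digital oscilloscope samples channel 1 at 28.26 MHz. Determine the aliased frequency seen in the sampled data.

6.52 MHz

T = 20 ns → f = 1/T = 50 MHz.
50 MHz mod fs = 21.74 MHz.
21.74 MHz > fs/2 = 14.13 MHz, folds to fs − 21.74 MHz = 6.52 MHz.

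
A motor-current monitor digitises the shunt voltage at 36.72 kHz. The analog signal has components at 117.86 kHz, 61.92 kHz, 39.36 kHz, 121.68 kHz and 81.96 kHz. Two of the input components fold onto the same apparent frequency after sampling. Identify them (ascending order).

61.92 kHz, 121.68 kHz

fs/2 = 18.36 kHz.
117.86 kHz mod fs = 7.7 kHz.
7.7 kHz ≤ fs/2 = 18.36 kHz, appears at 7.7 kHz.
61.92 kHz mod fs = 25.2 kHz.
25.2 kHz > fs/2 = 18.36 kHz, folds to fs − 25.2 kHz = 11.52 kHz.
39.36 kHz mod fs = 2.64 kHz.
2.64 kHz ≤ fs/2 = 18.36 kHz, appears at 2.64 kHz.
121.68 kHz mod fs = 11.52 kHz.
11.52 kHz ≤ fs/2 = 18.36 kHz, appears at 11.52 kHz.
81.96 kHz mod fs = 8.52 kHz.
8.52 kHz ≤ fs/2 = 18.36 kHz, appears at 8.52 kHz.
61.92 kHz and 121.68 kHz both map to 11.52 kHz.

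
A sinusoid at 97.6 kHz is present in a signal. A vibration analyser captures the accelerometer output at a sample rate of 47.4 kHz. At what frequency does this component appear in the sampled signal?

2.8 kHz

97.6 kHz mod fs = 2.8 kHz.
2.8 kHz ≤ fs/2 = 23.7 kHz, appears at 2.8 kHz.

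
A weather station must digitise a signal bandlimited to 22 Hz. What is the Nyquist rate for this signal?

Nyquist rate = 2 × 22 Hz = 44 Hz.

44 Hz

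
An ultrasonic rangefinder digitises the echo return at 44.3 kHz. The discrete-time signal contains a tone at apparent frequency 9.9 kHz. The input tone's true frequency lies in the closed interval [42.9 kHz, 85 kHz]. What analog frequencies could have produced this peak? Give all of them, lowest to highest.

54.2 kHz, 78.7 kHz

Frequencies that alias to 9.9 kHz are k·fs ± 9.9 kHz for integer k ≥ 0.
k=0: 9.9 kHz.
k=1: 34.4 kHz, 54.2 kHz.
k=2: 78.7 kHz, 98.5 kHz.
k=3: 123 kHz, 142.8 kHz.
Within [42.9 kHz, 85 kHz]: 54.2 kHz, 78.7 kHz.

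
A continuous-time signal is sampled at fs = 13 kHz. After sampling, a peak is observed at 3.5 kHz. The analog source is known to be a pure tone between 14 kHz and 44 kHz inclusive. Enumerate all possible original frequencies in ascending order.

Frequencies that alias to 3.5 kHz are k·fs ± 3.5 kHz for integer k ≥ 0.
k=0: 3.5 kHz.
k=1: 9.5 kHz, 16.5 kHz.
k=2: 22.5 kHz, 29.5 kHz.
k=3: 35.5 kHz, 42.5 kHz.
k=4: 48.5 kHz, 55.5 kHz.
Within [14 kHz, 44 kHz]: 16.5 kHz, 22.5 kHz, 29.5 kHz, 35.5 kHz, 42.5 kHz.

16.5 kHz, 22.5 kHz, 29.5 kHz, 35.5 kHz, 42.5 kHz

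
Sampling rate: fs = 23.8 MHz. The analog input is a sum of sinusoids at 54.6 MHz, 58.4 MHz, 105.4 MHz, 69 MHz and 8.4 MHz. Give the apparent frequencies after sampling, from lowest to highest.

fs/2 = 11.9 MHz.
54.6 MHz mod fs = 7 MHz.
7 MHz ≤ fs/2 = 11.9 MHz, appears at 7 MHz.
58.4 MHz mod fs = 10.8 MHz.
10.8 MHz ≤ fs/2 = 11.9 MHz, appears at 10.8 MHz.
105.4 MHz mod fs = 10.2 MHz.
10.2 MHz ≤ fs/2 = 11.9 MHz, appears at 10.2 MHz.
69 MHz mod fs = 21.4 MHz.
21.4 MHz > fs/2 = 11.9 MHz, folds to fs − 21.4 MHz = 2.4 MHz.
8.4 MHz ≤ fs/2 = 11.9 MHz, passes unchanged.
Distinct values: {2.4 MHz, 7 MHz, 8.4 MHz, 10.2 MHz, 10.8 MHz}.

2.4 MHz, 7 MHz, 8.4 MHz, 10.2 MHz, 10.8 MHz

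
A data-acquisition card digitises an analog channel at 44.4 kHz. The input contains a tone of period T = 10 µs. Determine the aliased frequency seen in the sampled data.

11.2 kHz

T = 10 µs → f = 1/T = 100 kHz.
100 kHz mod fs = 11.2 kHz.
11.2 kHz ≤ fs/2 = 22.2 kHz, appears at 11.2 kHz.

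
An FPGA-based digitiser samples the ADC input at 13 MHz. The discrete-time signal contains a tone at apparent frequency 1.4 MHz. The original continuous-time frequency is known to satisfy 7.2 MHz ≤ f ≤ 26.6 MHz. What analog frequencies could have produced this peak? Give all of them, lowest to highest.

11.6 MHz, 14.4 MHz, 24.6 MHz

Frequencies that alias to 1.4 MHz are k·fs ± 1.4 MHz for integer k ≥ 0.
k=0: 1.4 MHz.
k=1: 11.6 MHz, 14.4 MHz.
k=2: 24.6 MHz, 27.4 MHz.
k=3: 37.6 MHz, 40.4 MHz.
Within [7.2 MHz, 26.6 MHz]: 11.6 MHz, 14.4 MHz, 24.6 MHz.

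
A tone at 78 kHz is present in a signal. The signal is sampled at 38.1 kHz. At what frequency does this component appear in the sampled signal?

78 kHz mod fs = 1.8 kHz.
1.8 kHz ≤ fs/2 = 19.05 kHz, appears at 1.8 kHz.

1.8 kHz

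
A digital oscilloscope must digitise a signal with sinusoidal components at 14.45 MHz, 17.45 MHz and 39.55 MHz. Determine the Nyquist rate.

79.1 MHz

Highest-frequency component: 39.55 MHz.
Nyquist rate = 2 × 39.55 MHz = 79.1 MHz.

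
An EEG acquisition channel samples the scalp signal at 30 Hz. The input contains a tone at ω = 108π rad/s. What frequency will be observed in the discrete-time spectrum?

6 Hz

ω = 108π rad/s → f = ω/(2π) = 54 Hz.
54 Hz mod fs = 24 Hz.
24 Hz > fs/2 = 15 Hz, folds to fs − 24 Hz = 6 Hz.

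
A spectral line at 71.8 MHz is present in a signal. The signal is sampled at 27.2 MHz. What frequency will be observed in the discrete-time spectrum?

71.8 MHz mod fs = 17.4 MHz.
17.4 MHz > fs/2 = 13.6 MHz, folds to fs − 17.4 MHz = 9.8 MHz.

9.8 MHz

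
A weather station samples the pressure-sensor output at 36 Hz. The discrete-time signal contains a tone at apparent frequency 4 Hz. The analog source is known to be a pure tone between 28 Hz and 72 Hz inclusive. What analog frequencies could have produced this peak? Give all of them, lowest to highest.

32 Hz, 40 Hz, 68 Hz

Frequencies that alias to 4 Hz are k·fs ± 4 Hz for integer k ≥ 0.
k=0: 4 Hz.
k=1: 32 Hz, 40 Hz.
k=2: 68 Hz, 76 Hz.
k=3: 104 Hz, 112 Hz.
Within [28 Hz, 72 Hz]: 32 Hz, 40 Hz, 68 Hz.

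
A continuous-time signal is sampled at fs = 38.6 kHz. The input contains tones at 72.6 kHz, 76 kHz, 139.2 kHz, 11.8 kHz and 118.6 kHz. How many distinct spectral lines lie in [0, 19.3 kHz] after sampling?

fs/2 = 19.3 kHz.
72.6 kHz mod fs = 34 kHz.
34 kHz > fs/2 = 19.3 kHz, folds to fs − 34 kHz = 4.6 kHz.
76 kHz mod fs = 37.4 kHz.
37.4 kHz > fs/2 = 19.3 kHz, folds to fs − 37.4 kHz = 1.2 kHz.
139.2 kHz mod fs = 23.4 kHz.
23.4 kHz > fs/2 = 19.3 kHz, folds to fs − 23.4 kHz = 15.2 kHz.
11.8 kHz ≤ fs/2 = 19.3 kHz, passes unchanged.
118.6 kHz mod fs = 2.8 kHz.
2.8 kHz ≤ fs/2 = 19.3 kHz, appears at 2.8 kHz.
Distinct values: {1.2 kHz, 2.8 kHz, 4.6 kHz, 11.8 kHz, 15.2 kHz} → 5.

5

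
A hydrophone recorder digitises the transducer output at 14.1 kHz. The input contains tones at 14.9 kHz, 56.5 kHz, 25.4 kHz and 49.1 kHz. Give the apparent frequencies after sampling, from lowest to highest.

0.1 kHz, 0.8 kHz, 2.8 kHz, 6.8 kHz

fs/2 = 7.05 kHz.
14.9 kHz mod fs = 0.8 kHz.
0.8 kHz ≤ fs/2 = 7.05 kHz, appears at 0.8 kHz.
56.5 kHz mod fs = 0.1 kHz.
0.1 kHz ≤ fs/2 = 7.05 kHz, appears at 0.1 kHz.
25.4 kHz mod fs = 11.3 kHz.
11.3 kHz > fs/2 = 7.05 kHz, folds to fs − 11.3 kHz = 2.8 kHz.
49.1 kHz mod fs = 6.8 kHz.
6.8 kHz ≤ fs/2 = 7.05 kHz, appears at 6.8 kHz.
Distinct values: {0.1 kHz, 0.8 kHz, 2.8 kHz, 6.8 kHz}.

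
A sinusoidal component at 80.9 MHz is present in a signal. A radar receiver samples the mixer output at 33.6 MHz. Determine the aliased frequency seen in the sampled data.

80.9 MHz mod fs = 13.7 MHz.
13.7 MHz ≤ fs/2 = 16.8 MHz, appears at 13.7 MHz.

13.7 MHz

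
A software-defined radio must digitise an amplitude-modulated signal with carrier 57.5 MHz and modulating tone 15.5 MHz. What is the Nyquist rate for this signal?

146 MHz

AM sidebands sit at fc ± fm = 42 MHz and 73 MHz.
Highest-frequency component: 73 MHz.
Nyquist rate = 2 × 73 MHz = 146 MHz.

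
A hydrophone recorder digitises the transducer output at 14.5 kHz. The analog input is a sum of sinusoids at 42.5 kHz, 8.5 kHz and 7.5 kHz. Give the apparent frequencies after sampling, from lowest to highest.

fs/2 = 7.25 kHz.
42.5 kHz mod fs = 13.5 kHz.
13.5 kHz > fs/2 = 7.25 kHz, folds to fs − 13.5 kHz = 1 kHz.
8.5 kHz > fs/2 = 7.25 kHz, folds to fs − 8.5 kHz = 6 kHz.
7.5 kHz > fs/2 = 7.25 kHz, folds to fs − 7.5 kHz = 7 kHz.
Distinct values: {1 kHz, 6 kHz, 7 kHz}.

1 kHz, 6 kHz, 7 kHz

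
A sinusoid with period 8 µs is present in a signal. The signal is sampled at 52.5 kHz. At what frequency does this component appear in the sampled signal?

20 kHz

T = 8 µs → f = 1/T = 125 kHz.
125 kHz mod fs = 20 kHz.
20 kHz ≤ fs/2 = 26.25 kHz, appears at 20 kHz.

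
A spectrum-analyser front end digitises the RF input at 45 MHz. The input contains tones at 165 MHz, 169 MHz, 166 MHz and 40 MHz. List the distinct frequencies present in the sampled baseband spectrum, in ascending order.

fs/2 = 22.5 MHz.
165 MHz mod fs = 30 MHz.
30 MHz > fs/2 = 22.5 MHz, folds to fs − 30 MHz = 15 MHz.
169 MHz mod fs = 34 MHz.
34 MHz > fs/2 = 22.5 MHz, folds to fs − 34 MHz = 11 MHz.
166 MHz mod fs = 31 MHz.
31 MHz > fs/2 = 22.5 MHz, folds to fs − 31 MHz = 14 MHz.
40 MHz > fs/2 = 22.5 MHz, folds to fs − 40 MHz = 5 MHz.
Distinct values: {5 MHz, 11 MHz, 14 MHz, 15 MHz}.

5 MHz, 11 MHz, 14 MHz, 15 MHz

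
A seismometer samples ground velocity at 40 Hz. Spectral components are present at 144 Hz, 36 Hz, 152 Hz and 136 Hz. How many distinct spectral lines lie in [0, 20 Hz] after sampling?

fs/2 = 20 Hz.
144 Hz mod fs = 24 Hz.
24 Hz > fs/2 = 20 Hz, folds to fs − 24 Hz = 16 Hz.
36 Hz > fs/2 = 20 Hz, folds to fs − 36 Hz = 4 Hz.
152 Hz mod fs = 32 Hz.
32 Hz > fs/2 = 20 Hz, folds to fs − 32 Hz = 8 Hz.
136 Hz mod fs = 16 Hz.
16 Hz ≤ fs/2 = 20 Hz, appears at 16 Hz.
Distinct values: {4 Hz, 8 Hz, 16 Hz} → 3.

3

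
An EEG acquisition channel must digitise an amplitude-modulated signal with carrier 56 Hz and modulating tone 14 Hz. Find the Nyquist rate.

140 Hz

AM sidebands sit at fc ± fm = 42 Hz and 70 Hz.
Highest-frequency component: 70 Hz.
Nyquist rate = 2 × 70 Hz = 140 Hz.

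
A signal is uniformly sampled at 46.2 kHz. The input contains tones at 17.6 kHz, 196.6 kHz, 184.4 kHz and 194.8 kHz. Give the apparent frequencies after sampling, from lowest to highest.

0.4 kHz, 10 kHz, 11.8 kHz, 17.6 kHz

fs/2 = 23.1 kHz.
17.6 kHz ≤ fs/2 = 23.1 kHz, passes unchanged.
196.6 kHz mod fs = 11.8 kHz.
11.8 kHz ≤ fs/2 = 23.1 kHz, appears at 11.8 kHz.
184.4 kHz mod fs = 45.8 kHz.
45.8 kHz > fs/2 = 23.1 kHz, folds to fs − 45.8 kHz = 0.4 kHz.
194.8 kHz mod fs = 10 kHz.
10 kHz ≤ fs/2 = 23.1 kHz, appears at 10 kHz.
Distinct values: {0.4 kHz, 10 kHz, 11.8 kHz, 17.6 kHz}.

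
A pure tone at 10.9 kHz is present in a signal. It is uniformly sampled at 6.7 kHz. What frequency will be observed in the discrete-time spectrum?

2.5 kHz

10.9 kHz mod fs = 4.2 kHz.
4.2 kHz > fs/2 = 3.35 kHz, folds to fs − 4.2 kHz = 2.5 kHz.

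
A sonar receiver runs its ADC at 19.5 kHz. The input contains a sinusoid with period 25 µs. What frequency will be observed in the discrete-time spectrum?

T = 25 µs → f = 1/T = 40 kHz.
40 kHz mod fs = 1 kHz.
1 kHz ≤ fs/2 = 9.75 kHz, appears at 1 kHz.

1 kHz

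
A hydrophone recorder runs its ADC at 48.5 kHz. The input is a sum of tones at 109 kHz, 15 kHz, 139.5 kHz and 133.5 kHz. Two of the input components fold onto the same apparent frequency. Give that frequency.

12 kHz

fs/2 = 24.25 kHz.
109 kHz mod fs = 12 kHz.
12 kHz ≤ fs/2 = 24.25 kHz, appears at 12 kHz.
15 kHz ≤ fs/2 = 24.25 kHz, passes unchanged.
139.5 kHz mod fs = 42.5 kHz.
42.5 kHz > fs/2 = 24.25 kHz, folds to fs − 42.5 kHz = 6 kHz.
133.5 kHz mod fs = 36.5 kHz.
36.5 kHz > fs/2 = 24.25 kHz, folds to fs − 36.5 kHz = 12 kHz.
109 kHz and 133.5 kHz both map to 12 kHz.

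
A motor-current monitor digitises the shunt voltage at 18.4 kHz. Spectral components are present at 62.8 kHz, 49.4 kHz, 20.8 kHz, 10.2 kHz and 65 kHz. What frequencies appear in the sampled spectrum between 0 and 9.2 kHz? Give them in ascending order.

fs/2 = 9.2 kHz.
62.8 kHz mod fs = 7.6 kHz.
7.6 kHz ≤ fs/2 = 9.2 kHz, appears at 7.6 kHz.
49.4 kHz mod fs = 12.6 kHz.
12.6 kHz > fs/2 = 9.2 kHz, folds to fs − 12.6 kHz = 5.8 kHz.
20.8 kHz mod fs = 2.4 kHz.
2.4 kHz ≤ fs/2 = 9.2 kHz, appears at 2.4 kHz.
10.2 kHz > fs/2 = 9.2 kHz, folds to fs − 10.2 kHz = 8.2 kHz.
65 kHz mod fs = 9.8 kHz.
9.8 kHz > fs/2 = 9.2 kHz, folds to fs − 9.8 kHz = 8.6 kHz.
Distinct values: {2.4 kHz, 5.8 kHz, 7.6 kHz, 8.2 kHz, 8.6 kHz}.

2.4 kHz, 5.8 kHz, 7.6 kHz, 8.2 kHz, 8.6 kHz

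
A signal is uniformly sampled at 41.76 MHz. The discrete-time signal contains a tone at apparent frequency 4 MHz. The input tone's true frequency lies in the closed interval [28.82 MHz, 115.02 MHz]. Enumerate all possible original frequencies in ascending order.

37.76 MHz, 45.76 MHz, 79.52 MHz, 87.52 MHz

Frequencies that alias to 4 MHz are k·fs ± 4 MHz for integer k ≥ 0.
k=0: 4 MHz.
k=1: 37.76 MHz, 45.76 MHz.
k=2: 79.52 MHz, 87.52 MHz.
k=3: 121.28 MHz, 129.28 MHz.
Within [28.82 MHz, 115.02 MHz]: 37.76 MHz, 45.76 MHz, 79.52 MHz, 87.52 MHz.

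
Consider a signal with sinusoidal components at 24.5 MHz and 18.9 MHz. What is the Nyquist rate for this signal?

Highest-frequency component: 24.5 MHz.
Nyquist rate = 2 × 24.5 MHz = 49 MHz.

49 MHz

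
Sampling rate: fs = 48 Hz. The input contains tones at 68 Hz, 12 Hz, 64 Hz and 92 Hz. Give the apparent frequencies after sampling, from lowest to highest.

fs/2 = 24 Hz.
68 Hz mod fs = 20 Hz.
20 Hz ≤ fs/2 = 24 Hz, appears at 20 Hz.
12 Hz ≤ fs/2 = 24 Hz, passes unchanged.
64 Hz mod fs = 16 Hz.
16 Hz ≤ fs/2 = 24 Hz, appears at 16 Hz.
92 Hz mod fs = 44 Hz.
44 Hz > fs/2 = 24 Hz, folds to fs − 44 Hz = 4 Hz.
Distinct values: {4 Hz, 12 Hz, 16 Hz, 20 Hz}.

4 Hz, 12 Hz, 16 Hz, 20 Hz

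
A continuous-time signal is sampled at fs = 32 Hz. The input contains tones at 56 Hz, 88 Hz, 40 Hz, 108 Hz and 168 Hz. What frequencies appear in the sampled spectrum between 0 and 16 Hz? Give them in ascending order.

8 Hz, 12 Hz

fs/2 = 16 Hz.
56 Hz mod fs = 24 Hz.
24 Hz > fs/2 = 16 Hz, folds to fs − 24 Hz = 8 Hz.
88 Hz mod fs = 24 Hz.
24 Hz > fs/2 = 16 Hz, folds to fs − 24 Hz = 8 Hz.
40 Hz mod fs = 8 Hz.
8 Hz ≤ fs/2 = 16 Hz, appears at 8 Hz.
108 Hz mod fs = 12 Hz.
12 Hz ≤ fs/2 = 16 Hz, appears at 12 Hz.
168 Hz mod fs = 8 Hz.
8 Hz ≤ fs/2 = 16 Hz, appears at 8 Hz.
Distinct values: {8 Hz, 12 Hz}.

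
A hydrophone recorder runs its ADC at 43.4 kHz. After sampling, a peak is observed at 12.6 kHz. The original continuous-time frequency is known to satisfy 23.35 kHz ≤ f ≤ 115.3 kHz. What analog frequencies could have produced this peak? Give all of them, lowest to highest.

Frequencies that alias to 12.6 kHz are k·fs ± 12.6 kHz for integer k ≥ 0.
k=0: 12.6 kHz.
k=1: 30.8 kHz, 56 kHz.
k=2: 74.2 kHz, 99.4 kHz.
k=3: 117.6 kHz, 142.8 kHz.
Within [23.35 kHz, 115.3 kHz]: 30.8 kHz, 56 kHz, 74.2 kHz, 99.4 kHz.

30.8 kHz, 56 kHz, 74.2 kHz, 99.4 kHz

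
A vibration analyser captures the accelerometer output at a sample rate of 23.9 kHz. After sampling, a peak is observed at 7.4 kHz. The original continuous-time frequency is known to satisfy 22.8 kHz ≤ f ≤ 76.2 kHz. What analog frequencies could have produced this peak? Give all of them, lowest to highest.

31.3 kHz, 40.4 kHz, 55.2 kHz, 64.3 kHz

Frequencies that alias to 7.4 kHz are k·fs ± 7.4 kHz for integer k ≥ 0.
k=0: 7.4 kHz.
k=1: 16.5 kHz, 31.3 kHz.
k=2: 40.4 kHz, 55.2 kHz.
k=3: 64.3 kHz, 79.1 kHz.
k=4: 88.2 kHz, 103 kHz.
Within [22.8 kHz, 76.2 kHz]: 31.3 kHz, 40.4 kHz, 55.2 kHz, 64.3 kHz.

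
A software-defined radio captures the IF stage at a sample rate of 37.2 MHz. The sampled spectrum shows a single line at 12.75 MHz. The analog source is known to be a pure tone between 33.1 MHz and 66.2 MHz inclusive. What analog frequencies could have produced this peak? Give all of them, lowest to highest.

49.95 MHz, 61.65 MHz

Frequencies that alias to 12.75 MHz are k·fs ± 12.75 MHz for integer k ≥ 0.
k=0: 12.75 MHz.
k=1: 24.45 MHz, 49.95 MHz.
k=2: 61.65 MHz, 87.15 MHz.
k=3: 98.85 MHz, 124.35 MHz.
Within [33.1 MHz, 66.2 MHz]: 49.95 MHz, 61.65 MHz.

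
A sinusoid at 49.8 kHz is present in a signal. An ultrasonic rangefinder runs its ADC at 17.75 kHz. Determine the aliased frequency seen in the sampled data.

49.8 kHz mod fs = 14.3 kHz.
14.3 kHz > fs/2 = 8.875 kHz, folds to fs − 14.3 kHz = 3.45 kHz.

3.45 kHz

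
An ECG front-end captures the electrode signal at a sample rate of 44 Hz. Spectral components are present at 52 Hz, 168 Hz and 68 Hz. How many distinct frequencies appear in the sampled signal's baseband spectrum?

fs/2 = 22 Hz.
52 Hz mod fs = 8 Hz.
8 Hz ≤ fs/2 = 22 Hz, appears at 8 Hz.
168 Hz mod fs = 36 Hz.
36 Hz > fs/2 = 22 Hz, folds to fs − 36 Hz = 8 Hz.
68 Hz mod fs = 24 Hz.
24 Hz > fs/2 = 22 Hz, folds to fs − 24 Hz = 20 Hz.
Distinct values: {8 Hz, 20 Hz} → 2.

2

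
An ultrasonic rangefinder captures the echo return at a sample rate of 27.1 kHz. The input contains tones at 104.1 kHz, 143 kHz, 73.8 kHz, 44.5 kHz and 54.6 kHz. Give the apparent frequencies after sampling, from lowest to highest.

0.4 kHz, 4.3 kHz, 7.5 kHz, 9.7 kHz

fs/2 = 13.55 kHz.
104.1 kHz mod fs = 22.8 kHz.
22.8 kHz > fs/2 = 13.55 kHz, folds to fs − 22.8 kHz = 4.3 kHz.
143 kHz mod fs = 7.5 kHz.
7.5 kHz ≤ fs/2 = 13.55 kHz, appears at 7.5 kHz.
73.8 kHz mod fs = 19.6 kHz.
19.6 kHz > fs/2 = 13.55 kHz, folds to fs − 19.6 kHz = 7.5 kHz.
44.5 kHz mod fs = 17.4 kHz.
17.4 kHz > fs/2 = 13.55 kHz, folds to fs − 17.4 kHz = 9.7 kHz.
54.6 kHz mod fs = 0.4 kHz.
0.4 kHz ≤ fs/2 = 13.55 kHz, appears at 0.4 kHz.
Distinct values: {0.4 kHz, 4.3 kHz, 7.5 kHz, 9.7 kHz}.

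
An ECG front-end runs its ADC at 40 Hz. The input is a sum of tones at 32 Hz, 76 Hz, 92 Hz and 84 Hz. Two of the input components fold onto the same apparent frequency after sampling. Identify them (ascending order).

76 Hz, 84 Hz

fs/2 = 20 Hz.
32 Hz > fs/2 = 20 Hz, folds to fs − 32 Hz = 8 Hz.
76 Hz mod fs = 36 Hz.
36 Hz > fs/2 = 20 Hz, folds to fs − 36 Hz = 4 Hz.
92 Hz mod fs = 12 Hz.
12 Hz ≤ fs/2 = 20 Hz, appears at 12 Hz.
84 Hz mod fs = 4 Hz.
4 Hz ≤ fs/2 = 20 Hz, appears at 4 Hz.
76 Hz and 84 Hz both map to 4 Hz.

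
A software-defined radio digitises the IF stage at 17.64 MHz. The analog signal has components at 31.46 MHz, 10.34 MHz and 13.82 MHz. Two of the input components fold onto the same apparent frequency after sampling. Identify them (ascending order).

fs/2 = 8.82 MHz.
31.46 MHz mod fs = 13.82 MHz.
13.82 MHz > fs/2 = 8.82 MHz, folds to fs − 13.82 MHz = 3.82 MHz.
10.34 MHz > fs/2 = 8.82 MHz, folds to fs − 10.34 MHz = 7.3 MHz.
13.82 MHz > fs/2 = 8.82 MHz, folds to fs − 13.82 MHz = 3.82 MHz.
13.82 MHz and 31.46 MHz both map to 3.82 MHz.

13.82 MHz, 31.46 MHz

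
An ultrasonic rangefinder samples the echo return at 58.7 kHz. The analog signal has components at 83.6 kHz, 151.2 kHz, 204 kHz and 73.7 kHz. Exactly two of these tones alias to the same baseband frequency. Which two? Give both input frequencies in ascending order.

83.6 kHz, 151.2 kHz

fs/2 = 29.35 kHz.
83.6 kHz mod fs = 24.9 kHz.
24.9 kHz ≤ fs/2 = 29.35 kHz, appears at 24.9 kHz.
151.2 kHz mod fs = 33.8 kHz.
33.8 kHz > fs/2 = 29.35 kHz, folds to fs − 33.8 kHz = 24.9 kHz.
204 kHz mod fs = 27.9 kHz.
27.9 kHz ≤ fs/2 = 29.35 kHz, appears at 27.9 kHz.
73.7 kHz mod fs = 15 kHz.
15 kHz ≤ fs/2 = 29.35 kHz, appears at 15 kHz.
83.6 kHz and 151.2 kHz both map to 24.9 kHz.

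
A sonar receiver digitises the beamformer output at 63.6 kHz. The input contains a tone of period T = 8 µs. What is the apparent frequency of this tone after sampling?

T = 8 µs → f = 1/T = 125 kHz.
125 kHz mod fs = 61.4 kHz.
61.4 kHz > fs/2 = 31.8 kHz, folds to fs − 61.4 kHz = 2.2 kHz.

2.2 kHz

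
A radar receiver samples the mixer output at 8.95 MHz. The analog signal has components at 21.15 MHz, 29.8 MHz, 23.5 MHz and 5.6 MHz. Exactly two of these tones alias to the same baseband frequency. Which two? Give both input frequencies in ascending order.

5.6 MHz, 23.5 MHz

fs/2 = 4.475 MHz.
21.15 MHz mod fs = 3.25 MHz.
3.25 MHz ≤ fs/2 = 4.475 MHz, appears at 3.25 MHz.
29.8 MHz mod fs = 2.95 MHz.
2.95 MHz ≤ fs/2 = 4.475 MHz, appears at 2.95 MHz.
23.5 MHz mod fs = 5.6 MHz.
5.6 MHz > fs/2 = 4.475 MHz, folds to fs − 5.6 MHz = 3.35 MHz.
5.6 MHz > fs/2 = 4.475 MHz, folds to fs − 5.6 MHz = 3.35 MHz.
5.6 MHz and 23.5 MHz both map to 3.35 MHz.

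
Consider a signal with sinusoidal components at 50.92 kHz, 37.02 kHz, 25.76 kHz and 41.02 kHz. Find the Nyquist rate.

101.84 kHz

Highest-frequency component: 50.92 kHz.
Nyquist rate = 2 × 50.92 kHz = 101.84 kHz.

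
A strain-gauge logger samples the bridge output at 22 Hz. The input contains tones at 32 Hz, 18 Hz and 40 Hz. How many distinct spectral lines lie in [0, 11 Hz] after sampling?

2

fs/2 = 11 Hz.
32 Hz mod fs = 10 Hz.
10 Hz ≤ fs/2 = 11 Hz, appears at 10 Hz.
18 Hz > fs/2 = 11 Hz, folds to fs − 18 Hz = 4 Hz.
40 Hz mod fs = 18 Hz.
18 Hz > fs/2 = 11 Hz, folds to fs − 18 Hz = 4 Hz.
Distinct values: {4 Hz, 10 Hz} → 2.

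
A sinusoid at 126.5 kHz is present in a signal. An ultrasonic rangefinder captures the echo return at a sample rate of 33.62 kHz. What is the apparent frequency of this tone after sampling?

7.98 kHz

126.5 kHz mod fs = 25.64 kHz.
25.64 kHz > fs/2 = 16.81 kHz, folds to fs − 25.64 kHz = 7.98 kHz.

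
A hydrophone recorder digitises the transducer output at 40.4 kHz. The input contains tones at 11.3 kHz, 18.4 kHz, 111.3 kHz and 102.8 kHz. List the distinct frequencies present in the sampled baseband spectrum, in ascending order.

fs/2 = 20.2 kHz.
11.3 kHz ≤ fs/2 = 20.2 kHz, passes unchanged.
18.4 kHz ≤ fs/2 = 20.2 kHz, passes unchanged.
111.3 kHz mod fs = 30.5 kHz.
30.5 kHz > fs/2 = 20.2 kHz, folds to fs − 30.5 kHz = 9.9 kHz.
102.8 kHz mod fs = 22 kHz.
22 kHz > fs/2 = 20.2 kHz, folds to fs − 22 kHz = 18.4 kHz.
Distinct values: {9.9 kHz, 11.3 kHz, 18.4 kHz}.

9.9 kHz, 11.3 kHz, 18.4 kHz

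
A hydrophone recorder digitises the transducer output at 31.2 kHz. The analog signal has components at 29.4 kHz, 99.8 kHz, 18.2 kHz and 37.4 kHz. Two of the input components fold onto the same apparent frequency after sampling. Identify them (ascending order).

37.4 kHz, 99.8 kHz

fs/2 = 15.6 kHz.
29.4 kHz > fs/2 = 15.6 kHz, folds to fs − 29.4 kHz = 1.8 kHz.
99.8 kHz mod fs = 6.2 kHz.
6.2 kHz ≤ fs/2 = 15.6 kHz, appears at 6.2 kHz.
18.2 kHz > fs/2 = 15.6 kHz, folds to fs − 18.2 kHz = 13 kHz.
37.4 kHz mod fs = 6.2 kHz.
6.2 kHz ≤ fs/2 = 15.6 kHz, appears at 6.2 kHz.
37.4 kHz and 99.8 kHz both map to 6.2 kHz.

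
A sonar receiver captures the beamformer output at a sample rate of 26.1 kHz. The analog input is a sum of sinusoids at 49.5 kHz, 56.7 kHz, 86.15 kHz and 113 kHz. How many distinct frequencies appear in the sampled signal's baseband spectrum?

fs/2 = 13.05 kHz.
49.5 kHz mod fs = 23.4 kHz.
23.4 kHz > fs/2 = 13.05 kHz, folds to fs − 23.4 kHz = 2.7 kHz.
56.7 kHz mod fs = 4.5 kHz.
4.5 kHz ≤ fs/2 = 13.05 kHz, appears at 4.5 kHz.
86.15 kHz mod fs = 7.85 kHz.
7.85 kHz ≤ fs/2 = 13.05 kHz, appears at 7.85 kHz.
113 kHz mod fs = 8.6 kHz.
8.6 kHz ≤ fs/2 = 13.05 kHz, appears at 8.6 kHz.
Distinct values: {2.7 kHz, 4.5 kHz, 7.85 kHz, 8.6 kHz} → 4.

4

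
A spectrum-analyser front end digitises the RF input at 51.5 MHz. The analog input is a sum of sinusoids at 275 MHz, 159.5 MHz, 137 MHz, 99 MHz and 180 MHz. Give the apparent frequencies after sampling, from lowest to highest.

fs/2 = 25.75 MHz.
275 MHz mod fs = 17.5 MHz.
17.5 MHz ≤ fs/2 = 25.75 MHz, appears at 17.5 MHz.
159.5 MHz mod fs = 5 MHz.
5 MHz ≤ fs/2 = 25.75 MHz, appears at 5 MHz.
137 MHz mod fs = 34 MHz.
34 MHz > fs/2 = 25.75 MHz, folds to fs − 34 MHz = 17.5 MHz.
99 MHz mod fs = 47.5 MHz.
47.5 MHz > fs/2 = 25.75 MHz, folds to fs − 47.5 MHz = 4 MHz.
180 MHz mod fs = 25.5 MHz.
25.5 MHz ≤ fs/2 = 25.75 MHz, appears at 25.5 MHz.
Distinct values: {4 MHz, 5 MHz, 17.5 MHz, 25.5 MHz}.

4 MHz, 5 MHz, 17.5 MHz, 25.5 MHz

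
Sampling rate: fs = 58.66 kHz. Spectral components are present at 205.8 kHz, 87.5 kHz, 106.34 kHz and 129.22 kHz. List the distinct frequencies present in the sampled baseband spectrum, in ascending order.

fs/2 = 29.33 kHz.
205.8 kHz mod fs = 29.82 kHz.
29.82 kHz > fs/2 = 29.33 kHz, folds to fs − 29.82 kHz = 28.84 kHz.
87.5 kHz mod fs = 28.84 kHz.
28.84 kHz ≤ fs/2 = 29.33 kHz, appears at 28.84 kHz.
106.34 kHz mod fs = 47.68 kHz.
47.68 kHz > fs/2 = 29.33 kHz, folds to fs − 47.68 kHz = 10.98 kHz.
129.22 kHz mod fs = 11.9 kHz.
11.9 kHz ≤ fs/2 = 29.33 kHz, appears at 11.9 kHz.
Distinct values: {10.98 kHz, 11.9 kHz, 28.84 kHz}.

10.98 kHz, 11.9 kHz, 28.84 kHz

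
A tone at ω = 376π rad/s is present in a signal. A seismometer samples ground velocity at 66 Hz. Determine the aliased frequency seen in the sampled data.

ω = 376π rad/s → f = ω/(2π) = 188 Hz.
188 Hz mod fs = 56 Hz.
56 Hz > fs/2 = 33 Hz, folds to fs − 56 Hz = 10 Hz.

10 Hz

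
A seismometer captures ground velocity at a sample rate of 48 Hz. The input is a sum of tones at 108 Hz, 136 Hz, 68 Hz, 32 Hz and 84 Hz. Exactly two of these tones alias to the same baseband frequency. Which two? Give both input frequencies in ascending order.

fs/2 = 24 Hz.
108 Hz mod fs = 12 Hz.
12 Hz ≤ fs/2 = 24 Hz, appears at 12 Hz.
136 Hz mod fs = 40 Hz.
40 Hz > fs/2 = 24 Hz, folds to fs − 40 Hz = 8 Hz.
68 Hz mod fs = 20 Hz.
20 Hz ≤ fs/2 = 24 Hz, appears at 20 Hz.
32 Hz > fs/2 = 24 Hz, folds to fs − 32 Hz = 16 Hz.
84 Hz mod fs = 36 Hz.
36 Hz > fs/2 = 24 Hz, folds to fs − 36 Hz = 12 Hz.
84 Hz and 108 Hz both map to 12 Hz.

84 Hz, 108 Hz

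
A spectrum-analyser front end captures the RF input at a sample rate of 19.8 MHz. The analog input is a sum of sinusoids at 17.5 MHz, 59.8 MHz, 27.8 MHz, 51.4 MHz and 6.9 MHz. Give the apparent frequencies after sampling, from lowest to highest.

fs/2 = 9.9 MHz.
17.5 MHz > fs/2 = 9.9 MHz, folds to fs − 17.5 MHz = 2.3 MHz.
59.8 MHz mod fs = 0.4 MHz.
0.4 MHz ≤ fs/2 = 9.9 MHz, appears at 0.4 MHz.
27.8 MHz mod fs = 8 MHz.
8 MHz ≤ fs/2 = 9.9 MHz, appears at 8 MHz.
51.4 MHz mod fs = 11.8 MHz.
11.8 MHz > fs/2 = 9.9 MHz, folds to fs − 11.8 MHz = 8 MHz.
6.9 MHz ≤ fs/2 = 9.9 MHz, passes unchanged.
Distinct values: {0.4 MHz, 2.3 MHz, 6.9 MHz, 8 MHz}.

0.4 MHz, 2.3 MHz, 6.9 MHz, 8 MHz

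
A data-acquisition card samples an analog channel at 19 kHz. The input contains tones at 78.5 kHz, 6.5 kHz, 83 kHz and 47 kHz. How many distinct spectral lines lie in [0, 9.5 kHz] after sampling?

fs/2 = 9.5 kHz.
78.5 kHz mod fs = 2.5 kHz.
2.5 kHz ≤ fs/2 = 9.5 kHz, appears at 2.5 kHz.
6.5 kHz ≤ fs/2 = 9.5 kHz, passes unchanged.
83 kHz mod fs = 7 kHz.
7 kHz ≤ fs/2 = 9.5 kHz, appears at 7 kHz.
47 kHz mod fs = 9 kHz.
9 kHz ≤ fs/2 = 9.5 kHz, appears at 9 kHz.
Distinct values: {2.5 kHz, 6.5 kHz, 7 kHz, 9 kHz} → 4.

4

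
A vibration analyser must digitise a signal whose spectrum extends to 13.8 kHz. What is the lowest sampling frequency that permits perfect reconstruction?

Nyquist rate = 2 × 13.8 kHz = 27.6 kHz.

27.6 kHz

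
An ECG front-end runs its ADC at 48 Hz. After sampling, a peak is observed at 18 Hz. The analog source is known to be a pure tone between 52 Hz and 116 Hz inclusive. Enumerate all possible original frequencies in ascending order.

66 Hz, 78 Hz, 114 Hz

Frequencies that alias to 18 Hz are k·fs ± 18 Hz for integer k ≥ 0.
k=0: 18 Hz.
k=1: 30 Hz, 66 Hz.
k=2: 78 Hz, 114 Hz.
k=3: 126 Hz, 162 Hz.
Within [52 Hz, 116 Hz]: 66 Hz, 78 Hz, 114 Hz.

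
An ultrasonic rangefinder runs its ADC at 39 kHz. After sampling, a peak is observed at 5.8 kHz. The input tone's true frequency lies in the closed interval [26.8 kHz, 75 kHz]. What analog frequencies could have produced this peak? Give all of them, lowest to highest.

Frequencies that alias to 5.8 kHz are k·fs ± 5.8 kHz for integer k ≥ 0.
k=0: 5.8 kHz.
k=1: 33.2 kHz, 44.8 kHz.
k=2: 72.2 kHz, 83.8 kHz.
k=3: 111.2 kHz, 122.8 kHz.
Within [26.8 kHz, 75 kHz]: 33.2 kHz, 44.8 kHz, 72.2 kHz.

33.2 kHz, 44.8 kHz, 72.2 kHz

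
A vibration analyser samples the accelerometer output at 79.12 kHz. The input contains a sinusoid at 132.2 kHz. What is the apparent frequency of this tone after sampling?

26.04 kHz

132.2 kHz mod fs = 53.08 kHz.
53.08 kHz > fs/2 = 39.56 kHz, folds to fs − 53.08 kHz = 26.04 kHz.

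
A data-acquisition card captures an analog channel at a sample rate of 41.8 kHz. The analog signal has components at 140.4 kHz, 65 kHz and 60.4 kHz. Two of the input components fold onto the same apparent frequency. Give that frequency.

fs/2 = 20.9 kHz.
140.4 kHz mod fs = 15 kHz.
15 kHz ≤ fs/2 = 20.9 kHz, appears at 15 kHz.
65 kHz mod fs = 23.2 kHz.
23.2 kHz > fs/2 = 20.9 kHz, folds to fs − 23.2 kHz = 18.6 kHz.
60.4 kHz mod fs = 18.6 kHz.
18.6 kHz ≤ fs/2 = 20.9 kHz, appears at 18.6 kHz.
60.4 kHz and 65 kHz both map to 18.6 kHz.

18.6 kHz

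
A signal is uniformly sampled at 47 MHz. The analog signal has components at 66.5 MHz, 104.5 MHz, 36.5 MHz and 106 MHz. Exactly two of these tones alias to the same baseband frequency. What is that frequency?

fs/2 = 23.5 MHz.
66.5 MHz mod fs = 19.5 MHz.
19.5 MHz ≤ fs/2 = 23.5 MHz, appears at 19.5 MHz.
104.5 MHz mod fs = 10.5 MHz.
10.5 MHz ≤ fs/2 = 23.5 MHz, appears at 10.5 MHz.
36.5 MHz > fs/2 = 23.5 MHz, folds to fs − 36.5 MHz = 10.5 MHz.
106 MHz mod fs = 12 MHz.
12 MHz ≤ fs/2 = 23.5 MHz, appears at 12 MHz.
36.5 MHz and 104.5 MHz both map to 10.5 MHz.

10.5 MHz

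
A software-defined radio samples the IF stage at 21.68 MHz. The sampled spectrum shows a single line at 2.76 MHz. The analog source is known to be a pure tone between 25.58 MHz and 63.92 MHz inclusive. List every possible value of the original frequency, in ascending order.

40.6 MHz, 46.12 MHz, 62.28 MHz

Frequencies that alias to 2.76 MHz are k·fs ± 2.76 MHz for integer k ≥ 0.
k=0: 2.76 MHz.
k=1: 18.92 MHz, 24.44 MHz.
k=2: 40.6 MHz, 46.12 MHz.
k=3: 62.28 MHz, 67.8 MHz.
k=4: 83.96 MHz, 89.48 MHz.
Within [25.58 MHz, 63.92 MHz]: 40.6 MHz, 46.12 MHz, 62.28 MHz.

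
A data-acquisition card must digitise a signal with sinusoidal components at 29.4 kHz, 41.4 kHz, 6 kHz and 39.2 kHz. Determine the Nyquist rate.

82.8 kHz

Highest-frequency component: 41.4 kHz.
Nyquist rate = 2 × 41.4 kHz = 82.8 kHz.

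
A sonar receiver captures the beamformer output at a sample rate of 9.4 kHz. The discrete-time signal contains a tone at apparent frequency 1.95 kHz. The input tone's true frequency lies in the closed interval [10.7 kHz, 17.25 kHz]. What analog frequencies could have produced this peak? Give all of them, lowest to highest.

11.35 kHz, 16.85 kHz

Frequencies that alias to 1.95 kHz are k·fs ± 1.95 kHz for integer k ≥ 0.
k=0: 1.95 kHz.
k=1: 7.45 kHz, 11.35 kHz.
k=2: 16.85 kHz, 20.75 kHz.
k=3: 26.25 kHz, 30.15 kHz.
Within [10.7 kHz, 17.25 kHz]: 11.35 kHz, 16.85 kHz.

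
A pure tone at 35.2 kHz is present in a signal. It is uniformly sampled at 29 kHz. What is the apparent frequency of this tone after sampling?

6.2 kHz

35.2 kHz mod fs = 6.2 kHz.
6.2 kHz ≤ fs/2 = 14.5 kHz, appears at 6.2 kHz.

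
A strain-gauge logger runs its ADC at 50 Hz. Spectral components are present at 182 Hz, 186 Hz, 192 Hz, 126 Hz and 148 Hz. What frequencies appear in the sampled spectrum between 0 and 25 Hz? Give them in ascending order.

fs/2 = 25 Hz.
182 Hz mod fs = 32 Hz.
32 Hz > fs/2 = 25 Hz, folds to fs − 32 Hz = 18 Hz.
186 Hz mod fs = 36 Hz.
36 Hz > fs/2 = 25 Hz, folds to fs − 36 Hz = 14 Hz.
192 Hz mod fs = 42 Hz.
42 Hz > fs/2 = 25 Hz, folds to fs − 42 Hz = 8 Hz.
126 Hz mod fs = 26 Hz.
26 Hz > fs/2 = 25 Hz, folds to fs − 26 Hz = 24 Hz.
148 Hz mod fs = 48 Hz.
48 Hz > fs/2 = 25 Hz, folds to fs − 48 Hz = 2 Hz.
Distinct values: {2 Hz, 8 Hz, 14 Hz, 18 Hz, 24 Hz}.

2 Hz, 8 Hz, 14 Hz, 18 Hz, 24 Hz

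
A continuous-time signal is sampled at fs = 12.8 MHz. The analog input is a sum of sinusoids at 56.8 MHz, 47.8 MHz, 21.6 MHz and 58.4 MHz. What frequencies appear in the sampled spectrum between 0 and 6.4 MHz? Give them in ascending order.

fs/2 = 6.4 MHz.
56.8 MHz mod fs = 5.6 MHz.
5.6 MHz ≤ fs/2 = 6.4 MHz, appears at 5.6 MHz.
47.8 MHz mod fs = 9.4 MHz.
9.4 MHz > fs/2 = 6.4 MHz, folds to fs − 9.4 MHz = 3.4 MHz.
21.6 MHz mod fs = 8.8 MHz.
8.8 MHz > fs/2 = 6.4 MHz, folds to fs − 8.8 MHz = 4 MHz.
58.4 MHz mod fs = 7.2 MHz.
7.2 MHz > fs/2 = 6.4 MHz, folds to fs − 7.2 MHz = 5.6 MHz.
Distinct values: {3.4 MHz, 4 MHz, 5.6 MHz}.

3.4 MHz, 4 MHz, 5.6 MHz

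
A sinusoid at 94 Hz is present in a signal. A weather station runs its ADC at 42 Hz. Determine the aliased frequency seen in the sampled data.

94 Hz mod fs = 10 Hz.
10 Hz ≤ fs/2 = 21 Hz, appears at 10 Hz.

10 Hz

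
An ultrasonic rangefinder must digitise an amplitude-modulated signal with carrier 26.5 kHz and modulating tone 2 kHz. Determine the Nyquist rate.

AM sidebands sit at fc ± fm = 24.5 kHz and 28.5 kHz.
Highest-frequency component: 28.5 kHz.
Nyquist rate = 2 × 28.5 kHz = 57 kHz.

57 kHz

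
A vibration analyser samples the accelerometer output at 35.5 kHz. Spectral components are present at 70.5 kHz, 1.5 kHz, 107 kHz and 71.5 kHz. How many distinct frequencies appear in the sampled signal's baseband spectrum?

fs/2 = 17.75 kHz.
70.5 kHz mod fs = 35 kHz.
35 kHz > fs/2 = 17.75 kHz, folds to fs − 35 kHz = 0.5 kHz.
1.5 kHz ≤ fs/2 = 17.75 kHz, passes unchanged.
107 kHz mod fs = 0.5 kHz.
0.5 kHz ≤ fs/2 = 17.75 kHz, appears at 0.5 kHz.
71.5 kHz mod fs = 0.5 kHz.
0.5 kHz ≤ fs/2 = 17.75 kHz, appears at 0.5 kHz.
Distinct values: {0.5 kHz, 1.5 kHz} → 2.

2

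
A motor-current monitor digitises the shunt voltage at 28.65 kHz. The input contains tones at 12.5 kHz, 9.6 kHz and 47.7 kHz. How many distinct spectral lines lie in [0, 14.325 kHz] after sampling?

2

fs/2 = 14.325 kHz.
12.5 kHz ≤ fs/2 = 14.325 kHz, passes unchanged.
9.6 kHz ≤ fs/2 = 14.325 kHz, passes unchanged.
47.7 kHz mod fs = 19.05 kHz.
19.05 kHz > fs/2 = 14.325 kHz, folds to fs − 19.05 kHz = 9.6 kHz.
Distinct values: {9.6 kHz, 12.5 kHz} → 2.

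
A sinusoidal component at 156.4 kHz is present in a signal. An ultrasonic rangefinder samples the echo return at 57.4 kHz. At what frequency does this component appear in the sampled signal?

156.4 kHz mod fs = 41.6 kHz.
41.6 kHz > fs/2 = 28.7 kHz, folds to fs − 41.6 kHz = 15.8 kHz.

15.8 kHz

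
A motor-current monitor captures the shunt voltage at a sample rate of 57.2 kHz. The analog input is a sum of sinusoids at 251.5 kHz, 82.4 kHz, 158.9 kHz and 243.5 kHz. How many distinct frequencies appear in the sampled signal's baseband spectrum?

fs/2 = 28.6 kHz.
251.5 kHz mod fs = 22.7 kHz.
22.7 kHz ≤ fs/2 = 28.6 kHz, appears at 22.7 kHz.
82.4 kHz mod fs = 25.2 kHz.
25.2 kHz ≤ fs/2 = 28.6 kHz, appears at 25.2 kHz.
158.9 kHz mod fs = 44.5 kHz.
44.5 kHz > fs/2 = 28.6 kHz, folds to fs − 44.5 kHz = 12.7 kHz.
243.5 kHz mod fs = 14.7 kHz.
14.7 kHz ≤ fs/2 = 28.6 kHz, appears at 14.7 kHz.
Distinct values: {12.7 kHz, 14.7 kHz, 22.7 kHz, 25.2 kHz} → 4.

4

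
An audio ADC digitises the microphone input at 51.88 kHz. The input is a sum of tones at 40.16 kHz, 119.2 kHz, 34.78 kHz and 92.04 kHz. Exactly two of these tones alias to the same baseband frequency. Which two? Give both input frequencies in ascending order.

fs/2 = 25.94 kHz.
40.16 kHz > fs/2 = 25.94 kHz, folds to fs − 40.16 kHz = 11.72 kHz.
119.2 kHz mod fs = 15.44 kHz.
15.44 kHz ≤ fs/2 = 25.94 kHz, appears at 15.44 kHz.
34.78 kHz > fs/2 = 25.94 kHz, folds to fs − 34.78 kHz = 17.1 kHz.
92.04 kHz mod fs = 40.16 kHz.
40.16 kHz > fs/2 = 25.94 kHz, folds to fs − 40.16 kHz = 11.72 kHz.
40.16 kHz and 92.04 kHz both map to 11.72 kHz.

40.16 kHz, 92.04 kHz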